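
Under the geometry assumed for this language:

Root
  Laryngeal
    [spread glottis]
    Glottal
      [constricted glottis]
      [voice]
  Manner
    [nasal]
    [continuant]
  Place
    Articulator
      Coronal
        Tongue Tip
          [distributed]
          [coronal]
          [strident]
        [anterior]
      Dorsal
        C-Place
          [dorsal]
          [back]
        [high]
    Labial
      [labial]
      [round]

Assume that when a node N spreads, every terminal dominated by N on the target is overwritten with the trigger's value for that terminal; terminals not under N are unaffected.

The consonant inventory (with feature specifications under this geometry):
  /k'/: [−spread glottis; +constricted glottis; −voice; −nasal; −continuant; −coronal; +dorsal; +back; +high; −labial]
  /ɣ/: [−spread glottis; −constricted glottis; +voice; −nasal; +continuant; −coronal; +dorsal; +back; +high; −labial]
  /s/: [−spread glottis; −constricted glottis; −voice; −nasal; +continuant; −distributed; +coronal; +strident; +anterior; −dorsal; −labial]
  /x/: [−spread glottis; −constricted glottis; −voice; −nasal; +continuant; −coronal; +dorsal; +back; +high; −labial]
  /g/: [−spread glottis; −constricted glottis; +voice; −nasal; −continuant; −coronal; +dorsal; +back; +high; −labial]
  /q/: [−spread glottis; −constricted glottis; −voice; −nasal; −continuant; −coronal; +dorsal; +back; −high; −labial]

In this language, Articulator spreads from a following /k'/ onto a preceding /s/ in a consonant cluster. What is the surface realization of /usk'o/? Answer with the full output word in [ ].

The Articulator node dominates the terminals [distributed], [coronal], [strident], [anterior], [dorsal], [back], [high].
After delinking /s/'s Articulator and linking /k'/'s, the affected terminals become [−coronal], [+dorsal], [+back], [+high]; [spread glottis], [constricted glottis], [voice], … (outside Articulator) are retained from /s/.
This feature bundle is that of [x], so /usk'o/ surfaces as [uxk'o].

[uxk'o]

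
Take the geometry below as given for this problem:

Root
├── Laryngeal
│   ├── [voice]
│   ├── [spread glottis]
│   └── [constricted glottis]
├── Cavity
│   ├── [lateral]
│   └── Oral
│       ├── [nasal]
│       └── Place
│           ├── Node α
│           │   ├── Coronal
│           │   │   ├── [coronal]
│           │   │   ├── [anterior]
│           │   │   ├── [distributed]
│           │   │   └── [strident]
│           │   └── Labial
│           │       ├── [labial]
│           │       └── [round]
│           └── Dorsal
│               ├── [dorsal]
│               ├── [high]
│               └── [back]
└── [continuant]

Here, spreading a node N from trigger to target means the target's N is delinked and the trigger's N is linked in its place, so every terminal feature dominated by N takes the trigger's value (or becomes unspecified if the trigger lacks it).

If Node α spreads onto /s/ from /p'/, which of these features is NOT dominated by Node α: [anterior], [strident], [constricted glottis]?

[constricted glottis]

Node α dominates exactly [coronal], [anterior], [distributed], [strident], [labial], [round].
Spreading Node α replaces [strident], [anterior] with the trigger's values, since each sits inside the Node α constituent.
[constricted glottis] is not within the Node α subtree (it hangs from Laryngeal), so /s/'s [constricted glottis] value survives.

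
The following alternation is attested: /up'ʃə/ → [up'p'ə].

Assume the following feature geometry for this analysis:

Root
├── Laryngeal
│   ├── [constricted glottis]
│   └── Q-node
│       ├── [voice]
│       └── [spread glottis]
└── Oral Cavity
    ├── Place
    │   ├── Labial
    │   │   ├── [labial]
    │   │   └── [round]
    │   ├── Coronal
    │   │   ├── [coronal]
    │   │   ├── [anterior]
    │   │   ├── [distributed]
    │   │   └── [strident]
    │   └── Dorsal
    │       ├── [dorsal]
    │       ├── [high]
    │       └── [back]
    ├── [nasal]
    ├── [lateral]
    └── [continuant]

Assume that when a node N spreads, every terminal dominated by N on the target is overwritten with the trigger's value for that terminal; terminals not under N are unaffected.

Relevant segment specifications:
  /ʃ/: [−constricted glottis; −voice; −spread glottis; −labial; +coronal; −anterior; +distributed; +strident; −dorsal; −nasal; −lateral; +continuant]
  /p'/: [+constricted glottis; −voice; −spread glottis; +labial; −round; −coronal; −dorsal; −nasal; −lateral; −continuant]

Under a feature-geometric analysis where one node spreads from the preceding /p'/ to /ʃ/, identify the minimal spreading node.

Comparing /ʃ/ with its surface form [p'], the features that change are [constricted glottis], [continuant], [labial], [round], [coronal], [anterior], [distributed], [strident].
In this geometry the lowest node dominating all of them is Root: every daughter of Root dominates only a proper subset, so no lower node suffices.
Spreading Root from /p'/ overwrites each of those terminals with /p'/'s values, yielding exactly [p'].

Root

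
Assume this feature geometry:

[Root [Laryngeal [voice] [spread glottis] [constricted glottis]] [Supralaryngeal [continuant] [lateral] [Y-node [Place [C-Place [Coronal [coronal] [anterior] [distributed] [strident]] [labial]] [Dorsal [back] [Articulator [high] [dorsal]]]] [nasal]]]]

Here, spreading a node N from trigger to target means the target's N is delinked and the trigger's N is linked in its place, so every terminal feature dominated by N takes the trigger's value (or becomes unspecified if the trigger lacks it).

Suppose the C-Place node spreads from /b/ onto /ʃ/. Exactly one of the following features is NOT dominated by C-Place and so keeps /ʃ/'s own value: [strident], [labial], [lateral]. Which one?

[lateral]

C-Place dominates exactly [coronal], [anterior], [distributed], [strident], [labial].
Spreading C-Place replaces [strident], [labial] with the trigger's values, since each sits inside the C-Place constituent.
But [lateral] is a dependent of Supralaryngeal, outside C-Place; it is therefore untouched by the spreading.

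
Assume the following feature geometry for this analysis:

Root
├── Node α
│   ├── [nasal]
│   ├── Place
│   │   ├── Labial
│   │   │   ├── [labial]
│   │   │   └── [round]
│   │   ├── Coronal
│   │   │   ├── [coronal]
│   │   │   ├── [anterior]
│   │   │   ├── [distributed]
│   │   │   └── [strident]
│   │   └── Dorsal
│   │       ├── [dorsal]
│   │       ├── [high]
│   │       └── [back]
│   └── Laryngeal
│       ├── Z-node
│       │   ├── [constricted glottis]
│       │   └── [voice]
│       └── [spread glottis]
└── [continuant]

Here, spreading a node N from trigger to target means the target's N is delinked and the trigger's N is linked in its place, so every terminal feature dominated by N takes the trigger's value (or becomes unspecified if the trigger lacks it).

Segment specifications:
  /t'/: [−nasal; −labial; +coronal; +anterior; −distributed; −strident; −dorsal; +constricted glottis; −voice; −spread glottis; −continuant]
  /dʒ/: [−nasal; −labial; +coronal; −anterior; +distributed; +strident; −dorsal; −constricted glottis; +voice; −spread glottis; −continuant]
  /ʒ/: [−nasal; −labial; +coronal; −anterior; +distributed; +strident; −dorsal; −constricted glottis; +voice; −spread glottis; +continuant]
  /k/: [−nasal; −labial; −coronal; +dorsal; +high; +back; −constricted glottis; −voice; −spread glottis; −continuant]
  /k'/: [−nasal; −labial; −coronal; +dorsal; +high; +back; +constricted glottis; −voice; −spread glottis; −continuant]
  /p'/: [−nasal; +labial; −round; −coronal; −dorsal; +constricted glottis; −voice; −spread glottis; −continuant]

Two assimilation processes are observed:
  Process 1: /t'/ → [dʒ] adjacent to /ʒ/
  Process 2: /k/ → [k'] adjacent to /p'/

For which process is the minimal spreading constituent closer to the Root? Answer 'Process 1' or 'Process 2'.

Process 1

In Process 1, [voice], [constricted glottis], [anterior], [distributed], [strident] change, so the minimal spreading node is Node α at depth 1.
Process 2: the feature that changes is [constricted glottis]; the minimal node is [constricted glottis] (depth 4).
Depth 1 < depth 4; Process 1 involves the structurally higher constituent Node α.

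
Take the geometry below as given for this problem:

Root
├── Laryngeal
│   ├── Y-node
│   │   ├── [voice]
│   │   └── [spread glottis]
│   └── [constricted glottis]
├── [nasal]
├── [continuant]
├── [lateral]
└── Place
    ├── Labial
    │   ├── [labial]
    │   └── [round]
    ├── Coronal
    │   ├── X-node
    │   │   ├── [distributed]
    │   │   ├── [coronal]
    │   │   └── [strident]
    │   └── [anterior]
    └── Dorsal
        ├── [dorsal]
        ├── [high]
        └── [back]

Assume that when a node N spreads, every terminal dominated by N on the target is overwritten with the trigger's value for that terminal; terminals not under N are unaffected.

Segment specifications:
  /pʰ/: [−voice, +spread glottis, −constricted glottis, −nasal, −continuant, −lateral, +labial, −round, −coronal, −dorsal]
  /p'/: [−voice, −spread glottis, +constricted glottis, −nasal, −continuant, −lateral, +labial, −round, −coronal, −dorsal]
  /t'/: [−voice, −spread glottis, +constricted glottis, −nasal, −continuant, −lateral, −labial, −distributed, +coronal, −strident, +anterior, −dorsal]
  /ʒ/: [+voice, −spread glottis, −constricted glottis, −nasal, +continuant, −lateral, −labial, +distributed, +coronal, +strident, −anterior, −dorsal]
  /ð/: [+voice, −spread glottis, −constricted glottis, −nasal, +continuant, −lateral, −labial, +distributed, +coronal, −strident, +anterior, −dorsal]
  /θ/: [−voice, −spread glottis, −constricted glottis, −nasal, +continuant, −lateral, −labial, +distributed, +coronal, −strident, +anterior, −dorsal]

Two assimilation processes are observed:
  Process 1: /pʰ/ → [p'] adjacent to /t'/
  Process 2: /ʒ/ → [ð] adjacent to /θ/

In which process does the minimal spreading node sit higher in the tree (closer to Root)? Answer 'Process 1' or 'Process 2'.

Process 1

In Process 1, [spread glottis], [constricted glottis] change, so the minimal spreading node is Laryngeal at depth 1.
In Process 2, [anterior], [strident] change, so the minimal spreading node is Coronal at depth 2.
Depth 1 < depth 2; Process 1 involves the structurally higher constituent Laryngeal.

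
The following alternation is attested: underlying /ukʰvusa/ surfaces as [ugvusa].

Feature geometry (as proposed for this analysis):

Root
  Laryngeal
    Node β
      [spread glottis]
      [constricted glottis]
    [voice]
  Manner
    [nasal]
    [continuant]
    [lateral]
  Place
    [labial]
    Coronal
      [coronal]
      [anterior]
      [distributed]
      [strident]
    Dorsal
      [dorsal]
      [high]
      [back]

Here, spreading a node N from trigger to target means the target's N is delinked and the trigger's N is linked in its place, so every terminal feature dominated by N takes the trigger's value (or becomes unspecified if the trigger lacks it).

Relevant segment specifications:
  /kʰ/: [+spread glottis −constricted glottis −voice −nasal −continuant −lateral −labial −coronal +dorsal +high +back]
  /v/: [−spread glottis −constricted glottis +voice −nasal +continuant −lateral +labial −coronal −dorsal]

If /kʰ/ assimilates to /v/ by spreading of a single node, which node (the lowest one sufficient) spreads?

Laryngeal

The alternation /kʰ/ → [g] changes [voice], [spread glottis] and nothing else.
In this geometry the lowest node dominating all of them is Laryngeal: every daughter of Laryngeal dominates only a proper subset, so no lower node suffices.
Spreading Laryngeal from /v/ overwrites each of those terminals with /v/'s values, yielding exactly [g].
Had Root spread, [dorsal], [labial] would have taken /v/'s values; they stay as in /kʰ/, confirming the spreading constituent is exactly Laryngeal.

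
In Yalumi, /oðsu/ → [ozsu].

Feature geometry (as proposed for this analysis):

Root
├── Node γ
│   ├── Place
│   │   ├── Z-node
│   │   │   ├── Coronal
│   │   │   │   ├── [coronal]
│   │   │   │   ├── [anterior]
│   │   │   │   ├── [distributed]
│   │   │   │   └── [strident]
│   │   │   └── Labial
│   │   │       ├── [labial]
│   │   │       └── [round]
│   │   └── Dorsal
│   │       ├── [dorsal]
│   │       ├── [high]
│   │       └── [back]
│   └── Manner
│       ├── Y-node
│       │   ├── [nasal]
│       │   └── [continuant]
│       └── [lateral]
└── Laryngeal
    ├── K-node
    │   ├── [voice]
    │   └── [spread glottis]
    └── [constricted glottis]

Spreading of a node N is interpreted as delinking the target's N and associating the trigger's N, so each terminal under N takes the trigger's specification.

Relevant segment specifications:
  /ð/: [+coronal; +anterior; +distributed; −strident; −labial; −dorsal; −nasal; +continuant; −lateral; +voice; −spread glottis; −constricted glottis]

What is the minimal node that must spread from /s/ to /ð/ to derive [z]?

Coronal

The alternation /ð/ → [z] changes [distributed], [strident] and nothing else.
Tracing each changed feature up the tree, the paths first meet at Coronal; any lower node misses at least one of them.
Spreading Coronal from /s/ overwrites each of those terminals with /s/'s values, yielding exactly [z].
[voice] stays as in /ð/ although /s/ differs there, so no node dominating it spread; among the remaining candidates Coronal is the lowest that derives the output.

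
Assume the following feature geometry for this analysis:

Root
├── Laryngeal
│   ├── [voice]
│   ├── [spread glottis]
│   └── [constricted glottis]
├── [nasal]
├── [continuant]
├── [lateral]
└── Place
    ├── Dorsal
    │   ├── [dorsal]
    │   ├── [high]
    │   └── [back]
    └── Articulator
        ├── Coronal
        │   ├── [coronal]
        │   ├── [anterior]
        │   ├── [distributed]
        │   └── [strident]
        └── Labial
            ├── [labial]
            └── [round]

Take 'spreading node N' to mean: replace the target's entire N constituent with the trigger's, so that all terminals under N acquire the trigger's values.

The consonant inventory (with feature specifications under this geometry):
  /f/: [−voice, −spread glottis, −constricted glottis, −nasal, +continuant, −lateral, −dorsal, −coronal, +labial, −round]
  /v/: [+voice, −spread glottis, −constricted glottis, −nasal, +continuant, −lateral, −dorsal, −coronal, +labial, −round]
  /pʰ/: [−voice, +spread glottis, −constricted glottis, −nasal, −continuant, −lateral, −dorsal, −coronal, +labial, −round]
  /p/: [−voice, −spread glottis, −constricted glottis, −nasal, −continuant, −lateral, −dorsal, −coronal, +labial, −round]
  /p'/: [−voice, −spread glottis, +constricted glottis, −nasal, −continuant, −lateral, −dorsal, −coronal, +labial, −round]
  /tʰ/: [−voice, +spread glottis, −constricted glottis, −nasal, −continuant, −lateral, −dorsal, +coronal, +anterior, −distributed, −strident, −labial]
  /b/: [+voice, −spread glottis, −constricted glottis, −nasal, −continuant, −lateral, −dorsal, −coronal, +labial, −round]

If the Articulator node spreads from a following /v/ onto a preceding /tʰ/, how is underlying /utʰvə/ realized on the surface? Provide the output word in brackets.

[upʰvə]

The Articulator node dominates the terminals [coronal], [anterior], [distributed], [strident], [labial], [round].
The target acquires /v/'s values for everything under Articulator — [−coronal], [+labial], [−round] — while keeping its own [voice], [spread glottis], [constricted glottis], ….
Among the inventory, only /pʰ/ has exactly this specification, giving the surface form [upʰvə].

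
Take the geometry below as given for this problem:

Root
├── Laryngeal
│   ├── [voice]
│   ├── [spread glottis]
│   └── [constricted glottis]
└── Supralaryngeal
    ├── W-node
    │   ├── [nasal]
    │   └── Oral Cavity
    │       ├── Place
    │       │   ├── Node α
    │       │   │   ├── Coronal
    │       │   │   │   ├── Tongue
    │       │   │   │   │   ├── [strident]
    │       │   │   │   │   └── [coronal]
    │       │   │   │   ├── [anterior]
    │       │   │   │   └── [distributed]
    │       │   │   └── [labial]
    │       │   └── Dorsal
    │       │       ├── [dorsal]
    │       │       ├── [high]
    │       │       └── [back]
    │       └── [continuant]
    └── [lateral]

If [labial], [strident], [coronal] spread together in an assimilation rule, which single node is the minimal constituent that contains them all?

[labial] is immediately dominated by Node α.
[strident] is immediately dominated by Tongue.
[coronal] is immediately dominated by Tongue.
The listed terminals split across distinct daughters of Node α, so Node α itself is the smallest node containing them all.

Node α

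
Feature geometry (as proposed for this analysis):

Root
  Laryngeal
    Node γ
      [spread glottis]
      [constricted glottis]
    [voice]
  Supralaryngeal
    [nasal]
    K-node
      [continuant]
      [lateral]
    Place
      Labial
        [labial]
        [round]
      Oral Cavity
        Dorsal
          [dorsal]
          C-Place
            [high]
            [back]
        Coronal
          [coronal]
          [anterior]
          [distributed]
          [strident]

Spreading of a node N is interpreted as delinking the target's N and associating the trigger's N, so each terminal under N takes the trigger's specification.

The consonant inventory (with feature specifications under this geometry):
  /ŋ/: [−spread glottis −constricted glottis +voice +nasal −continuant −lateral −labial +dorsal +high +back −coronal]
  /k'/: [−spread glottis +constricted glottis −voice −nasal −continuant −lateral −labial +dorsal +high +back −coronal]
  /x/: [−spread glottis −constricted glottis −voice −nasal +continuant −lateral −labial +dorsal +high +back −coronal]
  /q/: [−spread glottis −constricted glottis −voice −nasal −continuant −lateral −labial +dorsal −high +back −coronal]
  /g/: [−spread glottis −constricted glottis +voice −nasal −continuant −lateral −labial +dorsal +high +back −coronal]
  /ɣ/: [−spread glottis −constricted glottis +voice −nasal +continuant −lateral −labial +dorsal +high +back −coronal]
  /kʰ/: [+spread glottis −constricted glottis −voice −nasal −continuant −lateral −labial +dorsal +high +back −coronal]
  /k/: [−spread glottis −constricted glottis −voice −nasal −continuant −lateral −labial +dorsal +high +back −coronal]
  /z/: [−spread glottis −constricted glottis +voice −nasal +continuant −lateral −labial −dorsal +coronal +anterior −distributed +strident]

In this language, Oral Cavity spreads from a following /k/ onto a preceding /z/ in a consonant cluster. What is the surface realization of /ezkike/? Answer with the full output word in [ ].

[eɣkike]

The Oral Cavity node dominates the terminals [dorsal], [high], [back], [coronal], [anterior], [distributed], [strident].
The target acquires /k/'s values for everything under Oral Cavity — [+dorsal], [+high], [+back], [−coronal] — while keeping its own [spread glottis], [constricted glottis], [voice], ….
The resulting bundle matches /ɣ/ in the inventory; substituting it for /z/ gives [eɣkike].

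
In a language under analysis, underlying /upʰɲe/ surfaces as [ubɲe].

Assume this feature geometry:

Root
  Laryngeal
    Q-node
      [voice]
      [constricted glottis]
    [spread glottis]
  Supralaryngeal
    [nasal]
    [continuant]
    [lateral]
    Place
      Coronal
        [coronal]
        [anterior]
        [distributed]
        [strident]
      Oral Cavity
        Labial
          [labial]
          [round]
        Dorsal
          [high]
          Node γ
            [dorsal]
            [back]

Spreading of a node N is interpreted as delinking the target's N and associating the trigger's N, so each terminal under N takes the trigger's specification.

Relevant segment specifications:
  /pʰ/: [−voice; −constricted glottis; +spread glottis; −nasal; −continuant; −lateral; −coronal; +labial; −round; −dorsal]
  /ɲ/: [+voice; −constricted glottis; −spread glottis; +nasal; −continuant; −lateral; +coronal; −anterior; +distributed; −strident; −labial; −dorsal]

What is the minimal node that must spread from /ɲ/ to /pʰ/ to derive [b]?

Feature comparison: [voice], [spread glottis] differ between /pʰ/ and [b]; the remaining terminals match.
In this geometry the lowest node dominating all of them is Laryngeal: every daughter of Laryngeal dominates only a proper subset, so no lower node suffices.
Spreading Laryngeal from /ɲ/ overwrites each of those terminals with /ɲ/'s values, yielding exactly [b].
Had Root spread, [labial], [coronal] would have taken /ɲ/'s values; they stay as in /pʰ/, confirming the spreading constituent is exactly Laryngeal.

Laryngeal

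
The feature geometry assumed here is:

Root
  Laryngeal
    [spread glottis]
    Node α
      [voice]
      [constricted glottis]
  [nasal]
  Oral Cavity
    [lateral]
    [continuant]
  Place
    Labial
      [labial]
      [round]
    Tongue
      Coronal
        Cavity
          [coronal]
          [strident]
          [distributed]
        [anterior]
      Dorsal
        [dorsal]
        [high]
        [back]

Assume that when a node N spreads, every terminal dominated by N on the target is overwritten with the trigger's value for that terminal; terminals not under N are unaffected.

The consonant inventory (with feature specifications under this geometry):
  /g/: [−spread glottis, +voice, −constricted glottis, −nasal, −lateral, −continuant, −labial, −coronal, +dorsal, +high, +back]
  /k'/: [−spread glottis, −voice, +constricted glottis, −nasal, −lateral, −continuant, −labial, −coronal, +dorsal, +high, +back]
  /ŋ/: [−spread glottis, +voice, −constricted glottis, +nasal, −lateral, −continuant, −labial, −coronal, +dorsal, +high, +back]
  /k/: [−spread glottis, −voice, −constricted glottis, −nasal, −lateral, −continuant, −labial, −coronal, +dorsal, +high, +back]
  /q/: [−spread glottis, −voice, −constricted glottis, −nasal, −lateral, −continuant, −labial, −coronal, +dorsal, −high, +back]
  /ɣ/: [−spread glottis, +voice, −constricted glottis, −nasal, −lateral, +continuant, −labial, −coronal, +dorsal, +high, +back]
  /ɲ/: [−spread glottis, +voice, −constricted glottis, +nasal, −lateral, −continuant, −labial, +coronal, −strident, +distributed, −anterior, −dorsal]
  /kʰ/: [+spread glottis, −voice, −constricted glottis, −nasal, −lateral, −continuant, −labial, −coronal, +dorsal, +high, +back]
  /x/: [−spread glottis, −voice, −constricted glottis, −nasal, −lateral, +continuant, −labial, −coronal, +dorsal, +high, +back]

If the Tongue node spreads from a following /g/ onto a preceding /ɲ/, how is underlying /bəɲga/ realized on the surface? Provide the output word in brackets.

[bəŋga]

Terminals under Tongue in this geometry: [coronal], [strident], [distributed], [anterior], [dorsal], [high], [back].
After delinking /ɲ/'s Tongue and linking /g/'s, the affected terminals become [−coronal], [+dorsal], [+high], [+back]; [spread glottis], [voice], [constricted glottis], … (outside Tongue) are retained from /ɲ/.
This feature bundle is that of [ŋ], so /bəɲga/ surfaces as [bəŋga].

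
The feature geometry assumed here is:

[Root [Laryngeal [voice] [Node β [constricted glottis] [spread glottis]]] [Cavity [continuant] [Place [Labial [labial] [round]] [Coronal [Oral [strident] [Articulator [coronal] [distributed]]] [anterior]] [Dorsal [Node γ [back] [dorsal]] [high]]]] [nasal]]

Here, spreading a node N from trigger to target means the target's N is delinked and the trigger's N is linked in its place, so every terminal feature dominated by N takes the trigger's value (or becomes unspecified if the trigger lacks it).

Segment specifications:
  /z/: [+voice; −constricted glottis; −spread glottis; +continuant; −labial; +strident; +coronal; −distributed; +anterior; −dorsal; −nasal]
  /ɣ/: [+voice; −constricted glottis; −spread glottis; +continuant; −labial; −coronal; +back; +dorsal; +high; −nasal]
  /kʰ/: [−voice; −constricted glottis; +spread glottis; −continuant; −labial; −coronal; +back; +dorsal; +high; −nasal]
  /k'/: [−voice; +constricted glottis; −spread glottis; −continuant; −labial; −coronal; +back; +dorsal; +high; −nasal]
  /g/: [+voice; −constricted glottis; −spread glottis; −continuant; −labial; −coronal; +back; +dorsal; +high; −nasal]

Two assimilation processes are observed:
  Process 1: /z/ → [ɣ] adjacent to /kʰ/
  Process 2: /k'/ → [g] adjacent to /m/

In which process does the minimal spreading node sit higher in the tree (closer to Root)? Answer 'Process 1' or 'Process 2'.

Process 1: the features that change are [coronal], [anterior], [distributed], [strident], [dorsal], [high], [back]; the minimal node is Place (depth 2).
Process 2 alters [voice], [constricted glottis]; the lowest common ancestor is Laryngeal (depth 1 from Root).
Depth 1 < depth 2; Process 2 involves the structurally higher constituent Laryngeal.

Process 2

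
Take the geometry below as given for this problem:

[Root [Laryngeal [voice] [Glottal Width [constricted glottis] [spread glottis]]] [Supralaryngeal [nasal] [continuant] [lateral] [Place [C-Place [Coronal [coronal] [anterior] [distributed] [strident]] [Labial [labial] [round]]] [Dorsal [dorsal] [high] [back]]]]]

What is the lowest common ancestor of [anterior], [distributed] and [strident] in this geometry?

[anterior] is immediately dominated by Coronal.
[distributed] is immediately dominated by Coronal.
[strident] is immediately dominated by Coronal.
Coronal is the lowest common ancestor — every listed feature sits under it, and no single subconstituent of Coronal covers them all.

Coronal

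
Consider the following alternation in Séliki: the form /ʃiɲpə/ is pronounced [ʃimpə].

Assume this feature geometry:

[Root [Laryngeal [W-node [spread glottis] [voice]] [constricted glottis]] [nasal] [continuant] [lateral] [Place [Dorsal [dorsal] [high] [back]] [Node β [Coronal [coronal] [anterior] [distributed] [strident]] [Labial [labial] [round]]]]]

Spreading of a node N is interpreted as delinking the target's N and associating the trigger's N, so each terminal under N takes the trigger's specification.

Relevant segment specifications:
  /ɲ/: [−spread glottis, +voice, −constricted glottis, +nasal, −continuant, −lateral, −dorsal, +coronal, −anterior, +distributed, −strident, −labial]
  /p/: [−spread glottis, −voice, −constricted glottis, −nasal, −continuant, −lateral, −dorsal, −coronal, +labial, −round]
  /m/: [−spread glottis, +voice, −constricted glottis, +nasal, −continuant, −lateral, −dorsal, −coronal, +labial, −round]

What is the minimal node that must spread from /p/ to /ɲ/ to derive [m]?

Node β

The alternation /ɲ/ → [m] changes [labial], [round], [coronal], [anterior], [distributed], [strident] and nothing else.
In this geometry the lowest node dominating all of them is Node β: every daughter of Node β dominates only a proper subset, so no lower node suffices.
Delinking /ɲ/'s Node β and associating /p/'s Node β gives precisely the feature bundle of [m].
[voice], [nasal] stay as in /ɲ/ although /p/ differs there, so no node dominating them spread; among the remaining candidates Node β is the lowest that derives the output.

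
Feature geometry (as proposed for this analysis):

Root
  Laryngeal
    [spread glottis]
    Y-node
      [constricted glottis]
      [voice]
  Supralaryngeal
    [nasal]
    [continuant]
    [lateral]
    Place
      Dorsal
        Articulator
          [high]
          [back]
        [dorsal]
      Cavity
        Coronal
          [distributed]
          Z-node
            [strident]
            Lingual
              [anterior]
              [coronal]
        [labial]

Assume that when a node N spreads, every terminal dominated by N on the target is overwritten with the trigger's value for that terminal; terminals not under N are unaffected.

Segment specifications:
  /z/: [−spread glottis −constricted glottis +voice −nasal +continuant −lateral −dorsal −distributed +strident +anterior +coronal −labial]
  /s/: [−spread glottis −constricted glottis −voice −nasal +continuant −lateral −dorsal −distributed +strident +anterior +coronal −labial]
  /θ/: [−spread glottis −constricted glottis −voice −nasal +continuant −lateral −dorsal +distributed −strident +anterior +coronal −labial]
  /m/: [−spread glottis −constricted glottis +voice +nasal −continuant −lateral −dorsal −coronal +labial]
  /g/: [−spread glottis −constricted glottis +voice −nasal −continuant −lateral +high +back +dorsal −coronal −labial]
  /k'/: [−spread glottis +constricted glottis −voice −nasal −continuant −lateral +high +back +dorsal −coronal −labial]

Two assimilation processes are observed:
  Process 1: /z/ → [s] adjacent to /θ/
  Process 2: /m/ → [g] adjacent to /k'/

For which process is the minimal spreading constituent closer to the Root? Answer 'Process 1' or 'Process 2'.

Process 1 alters [voice]; the lowest dominating node is [voice] (depth 3 from Root).
Process 2: the features that change are [nasal], [labial], [dorsal], [high], [back]; the minimal node is Supralaryngeal (depth 1).
Supralaryngeal (depth 1) sits above [voice] (depth 3), making Process 2 the one with the higher spreading node.

Process 2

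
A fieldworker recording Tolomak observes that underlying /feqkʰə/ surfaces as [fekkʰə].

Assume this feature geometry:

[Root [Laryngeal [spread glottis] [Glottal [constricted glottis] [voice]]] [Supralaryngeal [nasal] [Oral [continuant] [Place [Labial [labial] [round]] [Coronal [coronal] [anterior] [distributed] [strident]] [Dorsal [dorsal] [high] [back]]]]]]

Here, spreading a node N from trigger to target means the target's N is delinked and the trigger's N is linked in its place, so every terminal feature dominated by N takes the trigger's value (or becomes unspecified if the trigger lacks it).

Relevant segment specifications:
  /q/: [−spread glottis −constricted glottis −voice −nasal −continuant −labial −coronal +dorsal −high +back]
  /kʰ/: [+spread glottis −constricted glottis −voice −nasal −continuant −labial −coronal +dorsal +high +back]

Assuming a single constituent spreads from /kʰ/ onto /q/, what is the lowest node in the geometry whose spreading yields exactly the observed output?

[high]

Comparing /q/ with its surface form [k], the only feature that changes is [high].
With a single altered terminal, the smallest constituent that could spread is that terminal — [high].
[spread glottis], a feature on which the two segments disagree outside [high], is unchanged — nothing dominating it spread, and [high] is the minimal sufficient constituent.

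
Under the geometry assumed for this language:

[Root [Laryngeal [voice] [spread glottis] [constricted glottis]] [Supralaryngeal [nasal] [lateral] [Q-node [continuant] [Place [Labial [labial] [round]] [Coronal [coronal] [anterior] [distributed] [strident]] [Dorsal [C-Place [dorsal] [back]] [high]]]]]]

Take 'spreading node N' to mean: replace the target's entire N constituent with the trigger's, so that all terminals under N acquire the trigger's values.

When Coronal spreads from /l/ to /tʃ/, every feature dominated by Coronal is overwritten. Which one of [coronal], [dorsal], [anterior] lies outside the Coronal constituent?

[dorsal]

The terminals dominated by Coronal are [coronal], [anterior], [distributed], [strident].
Spreading Coronal replaces [anterior], [coronal] with the trigger's values, since each sits inside the Coronal constituent.
[dorsal] is not within the Coronal subtree (it hangs from C-Place), so /tʃ/'s [dorsal] value survives.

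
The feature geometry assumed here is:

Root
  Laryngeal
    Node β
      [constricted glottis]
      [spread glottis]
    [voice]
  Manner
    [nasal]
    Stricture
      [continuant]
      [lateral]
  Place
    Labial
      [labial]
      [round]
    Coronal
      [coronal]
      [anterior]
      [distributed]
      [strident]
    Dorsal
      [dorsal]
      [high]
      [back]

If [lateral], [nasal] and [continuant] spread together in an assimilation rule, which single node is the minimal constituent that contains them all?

[lateral]: Root → Manner → Stricture → [lateral].
[nasal]: Root → Manner → [nasal].
[continuant]: Root → Manner → Stricture → [continuant].
The lowest node appearing on every path is Manner; each proper daughter of Manner fails to dominate at least one of the listed features.

Manner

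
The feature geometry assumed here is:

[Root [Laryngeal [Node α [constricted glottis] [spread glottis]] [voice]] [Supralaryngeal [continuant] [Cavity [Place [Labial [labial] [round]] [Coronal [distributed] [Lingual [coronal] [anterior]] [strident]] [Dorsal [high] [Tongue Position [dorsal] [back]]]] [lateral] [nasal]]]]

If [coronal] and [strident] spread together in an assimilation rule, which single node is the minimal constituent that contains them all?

Coronal

[coronal]: Root ▹ Supralaryngeal ▹ Cavity ▹ Place ▹ Coronal ▹ Lingual ▹ [coronal].
[strident]: Root ▹ Supralaryngeal ▹ Cavity ▹ Place ▹ Coronal ▹ [strident].
These paths first converge at Coronal; no daughter of Coronal dominates all 2 features, so Coronal is the minimal constituent.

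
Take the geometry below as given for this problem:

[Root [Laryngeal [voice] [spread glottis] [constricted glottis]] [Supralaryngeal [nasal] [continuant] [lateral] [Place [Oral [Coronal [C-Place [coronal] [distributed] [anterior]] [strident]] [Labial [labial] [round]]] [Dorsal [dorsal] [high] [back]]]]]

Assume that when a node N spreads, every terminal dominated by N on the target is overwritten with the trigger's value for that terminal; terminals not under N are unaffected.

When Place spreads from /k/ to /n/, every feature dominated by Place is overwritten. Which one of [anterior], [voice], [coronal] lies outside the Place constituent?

Place dominates exactly [coronal], [distributed], [anterior], [strident], [labial], [round], [dorsal], [high], [back].
Spreading Place replaces [coronal], [anterior] with the trigger's values, since each sits inside the Place constituent.
[voice] is not within the Place subtree (it hangs from Laryngeal), so /n/'s [voice] value survives.

[voice]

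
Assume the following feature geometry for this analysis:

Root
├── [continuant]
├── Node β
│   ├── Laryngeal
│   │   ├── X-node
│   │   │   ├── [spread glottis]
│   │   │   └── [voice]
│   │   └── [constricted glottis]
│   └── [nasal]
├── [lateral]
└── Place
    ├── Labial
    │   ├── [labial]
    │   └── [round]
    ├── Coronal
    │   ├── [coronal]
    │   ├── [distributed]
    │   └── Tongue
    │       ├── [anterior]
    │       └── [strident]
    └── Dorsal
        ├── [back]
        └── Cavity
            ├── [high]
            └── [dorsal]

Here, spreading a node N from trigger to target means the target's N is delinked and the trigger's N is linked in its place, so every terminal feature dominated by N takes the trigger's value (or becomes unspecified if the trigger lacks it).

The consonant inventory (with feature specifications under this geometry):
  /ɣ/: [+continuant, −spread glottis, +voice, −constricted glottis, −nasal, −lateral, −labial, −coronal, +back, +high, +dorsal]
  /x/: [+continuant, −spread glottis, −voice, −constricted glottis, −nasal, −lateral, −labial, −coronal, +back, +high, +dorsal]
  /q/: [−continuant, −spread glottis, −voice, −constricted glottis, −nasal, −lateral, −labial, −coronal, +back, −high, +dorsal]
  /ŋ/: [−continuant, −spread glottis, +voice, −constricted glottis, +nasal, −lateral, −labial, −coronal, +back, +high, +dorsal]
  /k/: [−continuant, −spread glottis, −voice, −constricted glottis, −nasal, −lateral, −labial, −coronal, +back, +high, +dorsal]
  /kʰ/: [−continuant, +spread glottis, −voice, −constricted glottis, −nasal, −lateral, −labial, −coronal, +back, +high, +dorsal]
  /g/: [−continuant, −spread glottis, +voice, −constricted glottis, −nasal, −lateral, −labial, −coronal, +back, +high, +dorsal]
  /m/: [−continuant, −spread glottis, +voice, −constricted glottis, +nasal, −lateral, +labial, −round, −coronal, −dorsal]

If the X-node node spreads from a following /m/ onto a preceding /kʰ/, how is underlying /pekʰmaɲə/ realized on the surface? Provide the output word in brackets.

[pegmaɲə]

Terminals under X-node in this geometry: [spread glottis], [voice].
Spreading X-node from /m/ onto /kʰ/ replaces those values with /m/'s: [−spread glottis], [+voice]. Features outside X-node ([continuant], [constricted glottis], [nasal], …) stay as in /kʰ/.
Among the inventory, only /g/ has exactly this specification, giving the surface form [pegmaɲə].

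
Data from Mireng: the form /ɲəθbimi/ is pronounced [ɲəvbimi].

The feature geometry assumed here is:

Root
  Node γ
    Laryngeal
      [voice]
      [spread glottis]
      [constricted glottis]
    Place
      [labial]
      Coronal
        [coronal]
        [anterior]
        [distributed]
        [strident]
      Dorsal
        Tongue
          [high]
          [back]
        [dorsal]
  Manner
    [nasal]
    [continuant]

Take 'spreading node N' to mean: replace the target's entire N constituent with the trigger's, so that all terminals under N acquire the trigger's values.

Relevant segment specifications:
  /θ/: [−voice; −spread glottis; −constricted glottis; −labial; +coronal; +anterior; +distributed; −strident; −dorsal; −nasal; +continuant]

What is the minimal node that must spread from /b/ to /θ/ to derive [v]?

Feature comparison: [voice], [labial], [coronal], [anterior], [distributed], [strident] differ between /θ/ and [v]; the remaining terminals match.
The smallest constituent containing every changed terminal is Node γ — each of its daughters lacks at least one of the affected features.
Spreading Node γ from /b/ overwrites each of those terminals with /b/'s values, yielding exactly [v].
Since [continuant] is preserved even though /b/ disagrees there, no node above Node γ spread.

Node γ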